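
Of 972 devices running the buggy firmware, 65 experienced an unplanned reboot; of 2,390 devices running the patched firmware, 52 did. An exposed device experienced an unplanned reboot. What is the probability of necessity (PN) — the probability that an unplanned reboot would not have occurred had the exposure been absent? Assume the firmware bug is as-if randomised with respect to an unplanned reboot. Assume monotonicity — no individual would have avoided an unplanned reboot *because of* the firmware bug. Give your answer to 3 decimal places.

p₁ = P(outcome | exposed) = 65/972 = 0.066872
p₀ = P(outcome | unexposed) = 52/2390 = 0.021757
Under exogeneity and monotonicity, PN = (p₁ − p₀) / p₁.
PN = (0.066872 − 0.021757) / 0.066872 = 0.045115 / 0.066872 ≈ 0.6746

PN ≈ 0.675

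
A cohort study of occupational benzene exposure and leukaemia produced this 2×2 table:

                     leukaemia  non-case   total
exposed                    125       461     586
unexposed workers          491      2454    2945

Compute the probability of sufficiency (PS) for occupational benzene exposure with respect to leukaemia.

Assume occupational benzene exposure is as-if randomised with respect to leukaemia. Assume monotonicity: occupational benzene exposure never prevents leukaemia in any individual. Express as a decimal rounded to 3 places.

PS ≈ 0.056

p₁ = P(outcome | exposed) = 125/586 = 0.21331
p₀ = P(outcome | unexposed) = 491/2945 = 0.16672
Under exogeneity and monotonicity, PS = (p₁ − p₀)/(1 − p₀).
PS = (0.21331 − 0.16672) / 0.83328 ≈ 0.0559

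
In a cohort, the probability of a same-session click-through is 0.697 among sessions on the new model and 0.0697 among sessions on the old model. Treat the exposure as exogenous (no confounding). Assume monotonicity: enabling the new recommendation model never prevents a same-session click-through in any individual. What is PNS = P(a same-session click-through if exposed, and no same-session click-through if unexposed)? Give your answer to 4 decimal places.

PNS ≈ 0.6273

Let p₁ = 0.697, p₀ = 0.0697.
Under exogeneity and monotonicity, PNS = p₁ − p₀.
PNS = 0.697 − 0.0697 = 0.6273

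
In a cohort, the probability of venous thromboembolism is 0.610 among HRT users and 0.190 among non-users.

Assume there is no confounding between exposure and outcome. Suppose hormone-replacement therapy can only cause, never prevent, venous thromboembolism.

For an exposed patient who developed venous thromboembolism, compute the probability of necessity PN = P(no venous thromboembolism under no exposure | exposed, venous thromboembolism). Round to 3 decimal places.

Let p₁ = 0.61, p₀ = 0.19.
Under exogeneity and monotonicity, PN = (p₁ − p₀) / p₁.
PN = (0.61 − 0.19) / 0.61 = 0.42 / 0.61 ≈ 0.6885

PN ≈ 0.689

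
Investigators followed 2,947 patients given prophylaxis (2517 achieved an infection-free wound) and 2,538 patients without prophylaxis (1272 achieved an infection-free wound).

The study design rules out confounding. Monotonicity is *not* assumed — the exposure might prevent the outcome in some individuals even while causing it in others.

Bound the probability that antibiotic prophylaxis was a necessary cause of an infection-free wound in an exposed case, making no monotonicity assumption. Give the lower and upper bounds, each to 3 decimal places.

0.413 ≤ PN ≤ 0.584

p₁ = P(outcome | exposed) = 2517/2947 = 0.85409
p₀ = P(outcome | unexposed) = 1272/2538 = 0.50118
Under exogeneity alone the bounds on PN are max{0,(p₁−p₀)/p₁} ≤ PN ≤ min{1,(1−p₀)/p₁}.
  lower = (p₁ − p₀)/p₁ = 0.35291 / 0.85409 ≈ 0.4132
  upper = min{1, (1 − p₀)/p₁} = 0.49882 / 0.85409 ≈ 0.5840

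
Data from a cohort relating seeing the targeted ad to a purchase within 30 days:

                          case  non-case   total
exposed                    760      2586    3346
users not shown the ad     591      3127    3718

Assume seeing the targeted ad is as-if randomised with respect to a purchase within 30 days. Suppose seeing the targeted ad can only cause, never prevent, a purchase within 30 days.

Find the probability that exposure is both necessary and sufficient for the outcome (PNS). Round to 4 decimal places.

p₁ = P(outcome | exposed) = 760/3346 = 0.22714
p₀ = P(outcome | unexposed) = 591/3718 = 0.15896
Under exogeneity and monotonicity, PNS = p₁ − p₀.
PNS = 0.22714 − 0.15896 = 0.06818

PNS ≈ 0.0682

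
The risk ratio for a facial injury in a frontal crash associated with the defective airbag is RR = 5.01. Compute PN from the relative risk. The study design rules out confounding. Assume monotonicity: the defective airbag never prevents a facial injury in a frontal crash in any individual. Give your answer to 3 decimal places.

PN ≈ 0.800

Under exogeneity and monotonicity, PN = (RR − 1) / RR = 1 − 1/RR.
PN = (5.01 − 1) / 5.01 = 4.01 / 5.01 ≈ 0.8004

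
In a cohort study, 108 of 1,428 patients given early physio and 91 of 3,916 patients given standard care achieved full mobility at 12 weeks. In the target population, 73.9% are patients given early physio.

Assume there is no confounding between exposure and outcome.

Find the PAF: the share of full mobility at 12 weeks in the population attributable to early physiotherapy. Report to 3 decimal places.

p₁ = P(outcome | exposed) = 108/1428 = 0.07563
p₀ = P(outcome | unexposed) = 91/3916 = 0.023238
Overall risk P(Y=1) = π·p₁ + (1−π)·p₀ = 0.739×0.07563 + 0.261×0.023238 = 0.061956.
Under exogeneity, PAF = [P(Y=1) − p₀] / P(Y=1).
PAF = (0.061956 − 0.023238) / 0.061956 ≈ 0.6249

PAF ≈ 0.625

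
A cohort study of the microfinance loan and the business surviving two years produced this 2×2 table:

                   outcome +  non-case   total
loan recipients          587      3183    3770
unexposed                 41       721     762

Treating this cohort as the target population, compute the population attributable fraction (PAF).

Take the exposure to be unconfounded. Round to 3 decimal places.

p₁ = P(outcome | exposed) = 587/3770 = 0.1557
p₀ = P(outcome | unexposed) = 41/762 = 0.053806
Exposure prevalence π = 3770/4532 = 0.83186; overall risk P(Y=1) = 0.13857.
Under exogeneity, PAF = [P(Y=1) − p₀]/P(Y=1).
PAF = (0.13857 − 0.053806) / 0.13857 ≈ 0.6117

PAF ≈ 0.612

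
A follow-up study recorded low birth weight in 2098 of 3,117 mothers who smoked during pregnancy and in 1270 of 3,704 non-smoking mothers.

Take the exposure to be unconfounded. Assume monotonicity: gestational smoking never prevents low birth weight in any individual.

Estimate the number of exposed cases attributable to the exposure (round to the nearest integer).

about 1029 cases

p₁ = P(outcome | exposed) = 2098/3117 = 0.67308
p₀ = P(outcome | unexposed) = 1270/3704 = 0.34287
PN = (p₁ − p₀)/p₁ = (0.67308 − 0.34287) / 0.67308 ≈ 0.49059.
Attributable cases ≈ PN × (exposed cases) = 0.49059 × 2098 ≈ 1029.27.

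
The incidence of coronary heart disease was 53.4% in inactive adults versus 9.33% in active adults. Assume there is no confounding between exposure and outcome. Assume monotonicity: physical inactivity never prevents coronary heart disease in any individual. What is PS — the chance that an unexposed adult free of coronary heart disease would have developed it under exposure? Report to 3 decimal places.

p₁ = 0.534, p₀ = 0.0933.
Under exogeneity and monotonicity, PS = (p₁ − p₀) / (1 − p₀).
PS = (0.534 − 0.0933) / (1 − 0.0933) = 0.4407 / 0.9067 ≈ 0.4860

PS ≈ 0.486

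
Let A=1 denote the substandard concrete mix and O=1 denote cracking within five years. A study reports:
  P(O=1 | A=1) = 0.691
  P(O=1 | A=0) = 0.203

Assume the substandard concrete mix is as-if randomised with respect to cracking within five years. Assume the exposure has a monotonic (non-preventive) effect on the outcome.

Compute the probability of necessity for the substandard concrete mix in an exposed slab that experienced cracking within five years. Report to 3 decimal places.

PN ≈ 0.706

Let p₁ = 0.691, p₀ = 0.203.
Under exogeneity and monotonicity, PN = (p₁ − p₀) / p₁.
PN = (0.691 − 0.203) / 0.691 = 0.488 / 0.691 ≈ 0.7062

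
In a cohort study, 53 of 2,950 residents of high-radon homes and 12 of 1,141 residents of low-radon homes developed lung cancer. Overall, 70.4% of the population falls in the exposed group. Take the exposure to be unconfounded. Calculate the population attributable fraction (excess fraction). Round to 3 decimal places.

p₁ = P(outcome | exposed) = 53/2950 = 0.017966
p₀ = P(outcome | unexposed) = 12/1141 = 0.010517
Overall risk P(Y=1) = π·p₁ + (1−π)·p₀ = 0.704×0.017966 + 0.296×0.010517 = 0.015761.
Under exogeneity, PAF = [P(Y=1) − p₀] / P(Y=1).
PAF = (0.015761 − 0.010517) / 0.015761 ≈ 0.3327

PAF ≈ 0.333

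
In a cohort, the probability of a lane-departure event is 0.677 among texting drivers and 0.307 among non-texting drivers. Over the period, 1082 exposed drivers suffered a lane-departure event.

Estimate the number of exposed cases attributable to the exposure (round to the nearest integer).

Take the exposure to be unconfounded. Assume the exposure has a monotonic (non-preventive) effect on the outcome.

about 591 cases

Let p₁ = 0.677, p₀ = 0.307.
PN = (p₁ − p₀)/p₁ = (0.677 − 0.307) / 0.677 ≈ 0.54653.
Attributable cases ≈ PN × (exposed cases) = 0.54653 × 1082 ≈ 591.34.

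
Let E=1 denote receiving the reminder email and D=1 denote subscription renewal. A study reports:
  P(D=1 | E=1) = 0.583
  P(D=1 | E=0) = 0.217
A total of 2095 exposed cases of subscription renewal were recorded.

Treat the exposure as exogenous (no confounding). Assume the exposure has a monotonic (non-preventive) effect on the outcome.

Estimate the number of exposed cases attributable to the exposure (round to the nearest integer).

about 1315 cases

Let p₁ = 0.583, p₀ = 0.217.
PN = (p₁ − p₀)/p₁ = (0.583 − 0.217) / 0.583 ≈ 0.62779.
Attributable cases ≈ PN × (exposed cases) = 0.62779 × 2095 ≈ 1315.21.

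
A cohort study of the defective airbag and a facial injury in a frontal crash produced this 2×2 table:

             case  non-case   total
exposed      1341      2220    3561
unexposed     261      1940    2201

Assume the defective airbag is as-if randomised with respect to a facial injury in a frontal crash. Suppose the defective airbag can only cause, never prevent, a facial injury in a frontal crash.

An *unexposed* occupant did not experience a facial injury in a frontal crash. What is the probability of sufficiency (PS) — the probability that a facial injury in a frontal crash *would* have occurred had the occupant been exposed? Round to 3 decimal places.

PS ≈ 0.293

p₁ = P(outcome | exposed) = 1341/3561 = 0.37658
p₀ = P(outcome | unexposed) = 261/2201 = 0.11858
Under exogeneity and monotonicity, PS = (p₁ − p₀)/(1 − p₀).
PS = (0.37658 − 0.11858) / 0.88142 ≈ 0.2927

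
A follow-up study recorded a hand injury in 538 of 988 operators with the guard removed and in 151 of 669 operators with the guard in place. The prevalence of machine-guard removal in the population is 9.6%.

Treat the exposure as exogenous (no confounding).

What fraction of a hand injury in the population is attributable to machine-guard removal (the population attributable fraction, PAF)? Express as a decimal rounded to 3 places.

PAF ≈ 0.119

p₁ = P(outcome | exposed) = 538/988 = 0.54453
p₀ = P(outcome | unexposed) = 151/669 = 0.22571
Overall risk P(Y=1) = π·p₁ + (1−π)·p₀ = 0.096×0.54453 + 0.904×0.22571 = 0.25632.
Under exogeneity, PAF = [P(Y=1) − p₀] / P(Y=1).
PAF = (0.25632 − 0.22571) / 0.25632 ≈ 0.1194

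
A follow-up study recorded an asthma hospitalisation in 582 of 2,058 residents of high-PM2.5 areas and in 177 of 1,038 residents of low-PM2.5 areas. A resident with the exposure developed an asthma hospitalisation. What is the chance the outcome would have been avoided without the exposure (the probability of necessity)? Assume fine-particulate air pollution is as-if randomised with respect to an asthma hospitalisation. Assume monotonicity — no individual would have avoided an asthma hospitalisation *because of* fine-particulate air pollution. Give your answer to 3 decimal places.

PN ≈ 0.397

p₁ = P(outcome | exposed) = 582/2058 = 0.2828
p₀ = P(outcome | unexposed) = 177/1038 = 0.17052
Under exogeneity and monotonicity, PN = (p₁ − p₀) / p₁.
PN = (0.2828 − 0.17052) / 0.2828 = 0.11228 / 0.2828 ≈ 0.3970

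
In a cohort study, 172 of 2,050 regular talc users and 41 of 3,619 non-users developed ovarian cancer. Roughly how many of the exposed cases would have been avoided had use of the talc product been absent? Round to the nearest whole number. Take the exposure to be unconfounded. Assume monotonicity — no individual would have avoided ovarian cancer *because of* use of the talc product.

p₁ = P(outcome | exposed) = 172/2050 = 0.083902
p₀ = P(outcome | unexposed) = 41/3619 = 0.011329
PN = (p₁ − p₀)/p₁ = (0.083902 − 0.011329) / 0.083902 ≈ 0.86497.
Attributable cases ≈ PN × (exposed cases) = 0.86497 × 172 ≈ 148.78.

about 149 cases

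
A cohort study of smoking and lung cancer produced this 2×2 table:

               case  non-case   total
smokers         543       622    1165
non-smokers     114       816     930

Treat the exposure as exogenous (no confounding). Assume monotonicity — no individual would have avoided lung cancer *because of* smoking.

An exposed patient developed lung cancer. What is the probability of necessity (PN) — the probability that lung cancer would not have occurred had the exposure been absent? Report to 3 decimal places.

PN ≈ 0.737

p₁ = P(outcome | exposed) = 543/1165 = 0.46609
p₀ = P(outcome | unexposed) = 114/930 = 0.12258
Under exogeneity and monotonicity, PN = (p₁ − p₀)/p₁.
PN = (0.46609 − 0.12258) / 0.46609 ≈ 0.7370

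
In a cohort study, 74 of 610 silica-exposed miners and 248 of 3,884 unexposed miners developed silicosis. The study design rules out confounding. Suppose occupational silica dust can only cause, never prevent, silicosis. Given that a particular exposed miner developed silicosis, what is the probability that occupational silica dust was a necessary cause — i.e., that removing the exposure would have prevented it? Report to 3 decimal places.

p₁ = P(outcome | exposed) = 74/610 = 0.12131
p₀ = P(outcome | unexposed) = 248/3884 = 0.063852
Under exogeneity and monotonicity, PN = (p₁ − p₀) / p₁.
PN = (0.12131 − 0.063852) / 0.12131 = 0.05746 / 0.12131 ≈ 0.4737

PN ≈ 0.474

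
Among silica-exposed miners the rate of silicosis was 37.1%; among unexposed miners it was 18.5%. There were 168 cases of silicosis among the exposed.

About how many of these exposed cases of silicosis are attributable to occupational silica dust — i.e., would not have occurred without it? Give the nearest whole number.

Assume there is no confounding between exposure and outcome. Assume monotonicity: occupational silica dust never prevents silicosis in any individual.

about 84 cases

p₁ = 0.371, p₀ = 0.185.
PN = (p₁ − p₀)/p₁ = (0.371 − 0.185) / 0.371 ≈ 0.50135.
Attributable cases ≈ PN × (exposed cases) = 0.50135 × 168 ≈ 84.23.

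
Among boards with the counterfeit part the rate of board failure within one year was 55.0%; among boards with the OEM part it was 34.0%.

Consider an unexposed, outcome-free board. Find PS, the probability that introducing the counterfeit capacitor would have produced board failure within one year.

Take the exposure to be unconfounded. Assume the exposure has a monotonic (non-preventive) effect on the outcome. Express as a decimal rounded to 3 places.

PS ≈ 0.318

p₁ = 0.55, p₀ = 0.34.
Under exogeneity and monotonicity, PS = (p₁ − p₀) / (1 − p₀).
PS = (0.55 − 0.34) / (1 − 0.34) = 0.21 / 0.66 ≈ 0.3182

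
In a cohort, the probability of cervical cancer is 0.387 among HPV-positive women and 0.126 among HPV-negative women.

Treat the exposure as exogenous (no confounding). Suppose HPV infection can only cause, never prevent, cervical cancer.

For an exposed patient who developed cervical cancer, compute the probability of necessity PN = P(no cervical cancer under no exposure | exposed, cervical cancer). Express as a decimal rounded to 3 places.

Let p₁ = 0.387, p₀ = 0.126.
Under exogeneity and monotonicity, PN = (p₁ − p₀) / p₁.
PN = (0.387 − 0.126) / 0.387 = 0.261 / 0.387 ≈ 0.6744

PN ≈ 0.674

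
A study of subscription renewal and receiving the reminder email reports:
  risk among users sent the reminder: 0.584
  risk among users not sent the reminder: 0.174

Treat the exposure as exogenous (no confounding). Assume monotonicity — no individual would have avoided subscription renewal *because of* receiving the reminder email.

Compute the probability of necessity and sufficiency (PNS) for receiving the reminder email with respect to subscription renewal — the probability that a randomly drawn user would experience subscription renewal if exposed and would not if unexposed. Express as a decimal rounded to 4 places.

PNS ≈ 0.4100

Let p₁ = 0.584, p₀ = 0.174.
Under exogeneity and monotonicity, PNS = p₁ − p₀.
PNS = 0.584 − 0.174 = 0.41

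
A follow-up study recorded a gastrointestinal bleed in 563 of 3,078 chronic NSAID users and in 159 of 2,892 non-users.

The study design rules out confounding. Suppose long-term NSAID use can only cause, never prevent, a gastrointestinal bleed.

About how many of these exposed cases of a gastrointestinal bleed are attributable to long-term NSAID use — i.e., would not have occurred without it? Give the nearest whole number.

p₁ = P(outcome | exposed) = 563/3078 = 0.18291
p₀ = P(outcome | unexposed) = 159/2892 = 0.054979
PN = (p₁ − p₀)/p₁ = (0.18291 − 0.054979) / 0.18291 ≈ 0.69942.
Attributable cases ≈ PN × (exposed cases) = 0.69942 × 563 ≈ 393.77.

about 394 cases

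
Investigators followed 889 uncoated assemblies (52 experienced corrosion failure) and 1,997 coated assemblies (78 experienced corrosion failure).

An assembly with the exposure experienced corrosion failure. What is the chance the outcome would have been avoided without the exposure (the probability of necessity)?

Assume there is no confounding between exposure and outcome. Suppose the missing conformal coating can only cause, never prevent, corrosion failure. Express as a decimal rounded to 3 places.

p₁ = P(outcome | exposed) = 52/889 = 0.058493
p₀ = P(outcome | unexposed) = 78/1997 = 0.039059
Under exogeneity and monotonicity, PN = (p₁ − p₀) / p₁.
PN = (0.058493 − 0.039059) / 0.058493 = 0.019434 / 0.058493 ≈ 0.3322

PN ≈ 0.332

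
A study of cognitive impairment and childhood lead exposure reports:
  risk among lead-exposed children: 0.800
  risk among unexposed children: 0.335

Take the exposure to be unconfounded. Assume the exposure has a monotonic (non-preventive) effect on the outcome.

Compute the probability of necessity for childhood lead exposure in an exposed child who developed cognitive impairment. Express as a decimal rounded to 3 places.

PN ≈ 0.581

Let p₁ = 0.8, p₀ = 0.335.
Under exogeneity and monotonicity, PN = (p₁ − p₀) / p₁.
PN = (0.8 − 0.335) / 0.8 = 0.465 / 0.8 ≈ 0.5813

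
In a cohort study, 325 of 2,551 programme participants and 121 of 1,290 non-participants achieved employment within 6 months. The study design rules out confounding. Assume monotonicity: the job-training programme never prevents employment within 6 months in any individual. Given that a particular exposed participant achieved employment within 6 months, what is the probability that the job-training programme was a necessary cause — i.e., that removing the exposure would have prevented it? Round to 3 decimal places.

PN ≈ 0.264

p₁ = P(outcome | exposed) = 325/2551 = 0.1274
p₀ = P(outcome | unexposed) = 121/1290 = 0.093798
Under exogeneity and monotonicity, PN = (p₁ − p₀) / p₁.
PN = (0.1274 − 0.093798) / 0.1274 = 0.033603 / 0.1274 ≈ 0.2638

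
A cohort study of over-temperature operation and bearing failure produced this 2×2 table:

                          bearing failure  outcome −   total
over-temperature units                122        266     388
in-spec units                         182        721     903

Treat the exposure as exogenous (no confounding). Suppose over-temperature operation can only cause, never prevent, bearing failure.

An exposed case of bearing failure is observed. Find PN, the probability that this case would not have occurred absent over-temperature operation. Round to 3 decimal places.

PN ≈ 0.359

p₁ = P(outcome | exposed) = 122/388 = 0.31443
p₀ = P(outcome | unexposed) = 182/903 = 0.20155
Under exogeneity and monotonicity, PN = (p₁ − p₀) / p₁.
PN = (0.31443 − 0.20155) / 0.31443 = 0.11288 / 0.31443 ≈ 0.3590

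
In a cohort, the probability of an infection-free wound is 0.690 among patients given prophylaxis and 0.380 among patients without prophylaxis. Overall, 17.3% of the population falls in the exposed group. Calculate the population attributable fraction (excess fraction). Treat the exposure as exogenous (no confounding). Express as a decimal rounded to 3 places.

Let p₁ = 0.69, p₀ = 0.38.
Overall risk P(Y=1) = π·p₁ + (1−π)·p₀ = 0.173×0.69 + 0.827×0.38 = 0.43363.
Under exogeneity, PAF = [P(Y=1) − p₀] / P(Y=1).
PAF = (0.43363 − 0.38) / 0.43363 ≈ 0.1237

PAF ≈ 0.124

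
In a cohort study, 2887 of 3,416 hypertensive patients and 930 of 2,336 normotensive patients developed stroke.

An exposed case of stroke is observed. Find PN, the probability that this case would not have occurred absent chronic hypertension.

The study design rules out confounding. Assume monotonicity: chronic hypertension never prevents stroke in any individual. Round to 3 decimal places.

PN ≈ 0.529

p₁ = P(outcome | exposed) = 2887/3416 = 0.84514
p₀ = P(outcome | unexposed) = 930/2336 = 0.39812
Under exogeneity and monotonicity, PN = (p₁ − p₀) / p₁.
PN = (0.84514 − 0.39812) / 0.84514 = 0.44702 / 0.84514 ≈ 0.5289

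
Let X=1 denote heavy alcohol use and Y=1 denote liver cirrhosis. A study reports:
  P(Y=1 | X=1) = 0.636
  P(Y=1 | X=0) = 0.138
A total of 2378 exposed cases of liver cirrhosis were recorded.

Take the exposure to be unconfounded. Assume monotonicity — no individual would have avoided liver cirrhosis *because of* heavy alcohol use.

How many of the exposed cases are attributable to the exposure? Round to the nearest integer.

Let p₁ = 0.636, p₀ = 0.138.
PN = (p₁ − p₀)/p₁ = (0.636 − 0.138) / 0.636 ≈ 0.78302.
Attributable cases ≈ PN × (exposed cases) = 0.78302 × 2378 ≈ 1862.02.

about 1862 cases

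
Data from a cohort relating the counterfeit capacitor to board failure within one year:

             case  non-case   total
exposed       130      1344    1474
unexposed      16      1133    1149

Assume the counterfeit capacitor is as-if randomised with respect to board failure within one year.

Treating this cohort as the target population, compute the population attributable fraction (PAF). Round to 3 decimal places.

PAF ≈ 0.750

p₁ = P(outcome | exposed) = 130/1474 = 0.088195
p₀ = P(outcome | unexposed) = 16/1149 = 0.013925
Exposure prevalence π = 1474/2623 = 0.56195; overall risk P(Y=1) = 0.055661.
Under exogeneity, PAF = [P(Y=1) − p₀]/P(Y=1).
PAF = (0.055661 − 0.013925) / 0.055661 ≈ 0.7498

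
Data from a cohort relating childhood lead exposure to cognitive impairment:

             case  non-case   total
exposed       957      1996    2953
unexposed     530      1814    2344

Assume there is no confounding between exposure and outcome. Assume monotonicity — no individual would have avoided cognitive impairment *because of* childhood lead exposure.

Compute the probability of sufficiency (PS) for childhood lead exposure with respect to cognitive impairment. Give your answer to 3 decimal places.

p₁ = P(outcome | exposed) = 957/2953 = 0.32408
p₀ = P(outcome | unexposed) = 530/2344 = 0.22611
Under exogeneity and monotonicity, PS = (p₁ − p₀)/(1 − p₀).
PS = (0.32408 − 0.22611) / 0.77389 ≈ 0.1266

PS ≈ 0.127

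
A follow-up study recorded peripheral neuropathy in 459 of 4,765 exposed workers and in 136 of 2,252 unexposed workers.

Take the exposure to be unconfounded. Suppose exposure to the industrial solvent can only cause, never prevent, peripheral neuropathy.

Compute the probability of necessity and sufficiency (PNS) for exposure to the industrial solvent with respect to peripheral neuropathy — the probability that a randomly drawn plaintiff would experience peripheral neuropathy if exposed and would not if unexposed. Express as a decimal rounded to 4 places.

p₁ = P(outcome | exposed) = 459/4765 = 0.096327
p₀ = P(outcome | unexposed) = 136/2252 = 0.060391
Under exogeneity and monotonicity, PNS = p₁ − p₀.
PNS = 0.096327 − 0.060391 = 0.035937

PNS ≈ 0.0359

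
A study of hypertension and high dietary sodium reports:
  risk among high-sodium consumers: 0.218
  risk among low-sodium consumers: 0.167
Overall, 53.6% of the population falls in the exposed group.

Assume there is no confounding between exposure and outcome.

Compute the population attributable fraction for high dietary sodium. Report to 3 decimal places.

Let p₁ = 0.218, p₀ = 0.167.
Overall risk P(Y=1) = π·p₁ + (1−π)·p₀ = 0.536×0.218 + 0.464×0.167 = 0.19434.
Under exogeneity, PAF = [P(Y=1) − p₀] / P(Y=1).
PAF = (0.19434 − 0.167) / 0.19434 ≈ 0.1407

PAF ≈ 0.141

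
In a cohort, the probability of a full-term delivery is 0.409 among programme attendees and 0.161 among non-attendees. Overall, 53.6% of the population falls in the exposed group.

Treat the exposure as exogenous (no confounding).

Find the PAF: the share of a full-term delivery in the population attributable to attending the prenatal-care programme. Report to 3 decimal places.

PAF ≈ 0.452

Let p₁ = 0.409, p₀ = 0.161.
Overall risk P(Y=1) = π·p₁ + (1−π)·p₀ = 0.536×0.409 + 0.464×0.161 = 0.29393.
Under exogeneity, PAF = [P(Y=1) − p₀] / P(Y=1).
PAF = (0.29393 − 0.161) / 0.29393 ≈ 0.4522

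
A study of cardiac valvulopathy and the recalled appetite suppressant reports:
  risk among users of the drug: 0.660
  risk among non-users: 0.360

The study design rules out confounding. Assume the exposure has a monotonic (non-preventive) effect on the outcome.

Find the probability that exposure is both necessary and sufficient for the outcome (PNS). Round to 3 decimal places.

PNS ≈ 0.300

Let p₁ = 0.66, p₀ = 0.36.
Under exogeneity and monotonicity, PNS = p₁ − p₀.
PNS = 0.66 − 0.36 = 0.3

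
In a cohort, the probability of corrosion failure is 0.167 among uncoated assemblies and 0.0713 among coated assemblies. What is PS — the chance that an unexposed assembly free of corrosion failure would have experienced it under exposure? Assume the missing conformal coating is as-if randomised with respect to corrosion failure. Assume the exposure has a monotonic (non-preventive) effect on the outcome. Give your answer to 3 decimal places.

PS ≈ 0.103

Let p₁ = 0.167, p₀ = 0.0713.
Under exogeneity and monotonicity, PS = (p₁ − p₀) / (1 − p₀).
PS = (0.167 − 0.0713) / (1 − 0.0713) = 0.0957 / 0.9287 ≈ 0.1030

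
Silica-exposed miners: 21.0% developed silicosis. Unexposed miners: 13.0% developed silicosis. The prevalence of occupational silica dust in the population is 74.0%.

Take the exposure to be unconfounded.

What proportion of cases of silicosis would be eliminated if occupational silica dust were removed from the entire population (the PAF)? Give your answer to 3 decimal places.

p₁ = 0.21, p₀ = 0.13.
Overall risk P(Y=1) = π·p₁ + (1−π)·p₀ = 0.74×0.21 + 0.26×0.13 = 0.1892.
Under exogeneity, PAF = [P(Y=1) − p₀] / P(Y=1).
PAF = (0.1892 − 0.13) / 0.1892 ≈ 0.3129

PAF ≈ 0.313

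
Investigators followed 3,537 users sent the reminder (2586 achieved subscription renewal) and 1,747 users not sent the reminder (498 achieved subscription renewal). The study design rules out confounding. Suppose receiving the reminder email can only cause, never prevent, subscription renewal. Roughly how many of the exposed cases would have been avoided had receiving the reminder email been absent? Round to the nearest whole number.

p₁ = P(outcome | exposed) = 2586/3537 = 0.73113
p₀ = P(outcome | unexposed) = 498/1747 = 0.28506
PN = (p₁ − p₀)/p₁ = (0.73113 − 0.28506) / 0.73113 ≈ 0.61011.
Attributable cases ≈ PN × (exposed cases) = 0.61011 × 2586 ≈ 1577.74.

about 1578 cases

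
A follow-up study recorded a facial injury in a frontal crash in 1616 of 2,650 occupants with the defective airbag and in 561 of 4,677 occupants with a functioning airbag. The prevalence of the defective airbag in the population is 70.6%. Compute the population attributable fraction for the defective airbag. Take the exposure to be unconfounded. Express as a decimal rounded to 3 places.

PAF ≈ 0.742

p₁ = P(outcome | exposed) = 1616/2650 = 0.60981
p₀ = P(outcome | unexposed) = 561/4677 = 0.11995
Overall risk P(Y=1) = π·p₁ + (1−π)·p₀ = 0.706×0.60981 + 0.294×0.11995 = 0.46579.
Under exogeneity, PAF = [P(Y=1) − p₀] / P(Y=1).
PAF = (0.46579 − 0.11995) / 0.46579 ≈ 0.7425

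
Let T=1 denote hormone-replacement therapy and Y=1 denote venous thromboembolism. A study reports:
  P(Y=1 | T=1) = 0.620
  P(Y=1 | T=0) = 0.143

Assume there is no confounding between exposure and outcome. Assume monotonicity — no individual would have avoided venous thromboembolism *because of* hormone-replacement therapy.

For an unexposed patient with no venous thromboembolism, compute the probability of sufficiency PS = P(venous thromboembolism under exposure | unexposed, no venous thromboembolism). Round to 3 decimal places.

PS ≈ 0.557

Let p₁ = 0.62, p₀ = 0.143.
Under exogeneity and monotonicity, PS = (p₁ − p₀) / (1 − p₀).
PS = (0.62 − 0.143) / (1 − 0.143) = 0.477 / 0.857 ≈ 0.5566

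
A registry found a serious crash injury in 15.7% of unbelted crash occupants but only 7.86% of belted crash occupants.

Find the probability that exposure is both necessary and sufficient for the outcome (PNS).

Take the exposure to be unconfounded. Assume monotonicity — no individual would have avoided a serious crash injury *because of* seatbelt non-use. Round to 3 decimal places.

p₁ = 0.157, p₀ = 0.0786.
Under exogeneity and monotonicity, PNS = p₁ − p₀.
PNS = 0.157 − 0.0786 = 0.0784

PNS ≈ 0.078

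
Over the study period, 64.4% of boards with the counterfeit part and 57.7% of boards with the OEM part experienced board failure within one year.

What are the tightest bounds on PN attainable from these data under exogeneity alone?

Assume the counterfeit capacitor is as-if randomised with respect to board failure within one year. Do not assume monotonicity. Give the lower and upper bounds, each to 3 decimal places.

p₁ = 0.644, p₀ = 0.577.
Under exogeneity alone the bounds on PN are max{0,(p₁−p₀)/p₁} ≤ PN ≤ min{1,(1−p₀)/p₁}.
  lower = (p₁ − p₀)/p₁ = 0.067 / 0.644 ≈ 0.1040
  upper = min{1, (1 − p₀)/p₁} = 0.423 / 0.644 ≈ 0.6568

0.104 ≤ PN ≤ 0.657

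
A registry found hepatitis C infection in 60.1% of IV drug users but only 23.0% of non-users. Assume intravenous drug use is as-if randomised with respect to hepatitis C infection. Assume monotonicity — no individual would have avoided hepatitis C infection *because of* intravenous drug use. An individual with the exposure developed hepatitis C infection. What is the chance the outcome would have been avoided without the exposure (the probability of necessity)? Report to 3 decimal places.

PN ≈ 0.617

p₁ = 0.601, p₀ = 0.23.
Under exogeneity and monotonicity, PN = (p₁ − p₀) / p₁.
PN = (0.601 − 0.23) / 0.601 = 0.371 / 0.601 ≈ 0.6173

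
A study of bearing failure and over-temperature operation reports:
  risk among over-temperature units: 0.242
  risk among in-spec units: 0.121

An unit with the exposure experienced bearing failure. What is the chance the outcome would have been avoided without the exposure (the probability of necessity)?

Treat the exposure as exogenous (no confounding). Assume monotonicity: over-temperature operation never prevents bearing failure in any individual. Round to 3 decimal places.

Let p₁ = 0.242, p₀ = 0.121.
Under exogeneity and monotonicity, PN = (p₁ − p₀) / p₁.
PN = (0.242 − 0.121) / 0.242 = 0.121 / 0.242 ≈ 0.5000

PN ≈ 0.500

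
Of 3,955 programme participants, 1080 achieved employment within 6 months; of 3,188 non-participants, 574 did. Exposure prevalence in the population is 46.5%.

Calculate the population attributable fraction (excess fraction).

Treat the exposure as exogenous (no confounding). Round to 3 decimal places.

p₁ = P(outcome | exposed) = 1080/3955 = 0.27307
p₀ = P(outcome | unexposed) = 574/3188 = 0.18005
Overall risk P(Y=1) = π·p₁ + (1−π)·p₀ = 0.465×0.27307 + 0.535×0.18005 = 0.22331.
Under exogeneity, PAF = [P(Y=1) − p₀] / P(Y=1).
PAF = (0.22331 − 0.18005) / 0.22331 ≈ 0.1937

PAF ≈ 0.194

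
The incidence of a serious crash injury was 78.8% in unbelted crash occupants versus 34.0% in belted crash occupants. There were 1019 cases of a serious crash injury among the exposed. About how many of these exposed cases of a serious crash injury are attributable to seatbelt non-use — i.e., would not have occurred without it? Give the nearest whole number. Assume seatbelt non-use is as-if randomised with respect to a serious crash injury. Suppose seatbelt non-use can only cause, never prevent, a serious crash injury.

about 579 cases

p₁ = 0.788, p₀ = 0.34.
PN = (p₁ − p₀)/p₁ = (0.788 − 0.34) / 0.788 ≈ 0.56853.
Attributable cases ≈ PN × (exposed cases) = 0.56853 × 1019 ≈ 579.33.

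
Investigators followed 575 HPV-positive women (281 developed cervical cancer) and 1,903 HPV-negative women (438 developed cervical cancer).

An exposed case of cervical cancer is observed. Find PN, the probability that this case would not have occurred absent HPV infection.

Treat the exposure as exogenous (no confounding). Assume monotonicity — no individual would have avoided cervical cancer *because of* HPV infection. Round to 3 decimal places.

PN ≈ 0.529

p₁ = P(outcome | exposed) = 281/575 = 0.4887
p₀ = P(outcome | unexposed) = 438/1903 = 0.23016
Under exogeneity and monotonicity, PN = (p₁ − p₀) / p₁.
PN = (0.4887 − 0.23016) / 0.4887 = 0.25853 / 0.4887 ≈ 0.5290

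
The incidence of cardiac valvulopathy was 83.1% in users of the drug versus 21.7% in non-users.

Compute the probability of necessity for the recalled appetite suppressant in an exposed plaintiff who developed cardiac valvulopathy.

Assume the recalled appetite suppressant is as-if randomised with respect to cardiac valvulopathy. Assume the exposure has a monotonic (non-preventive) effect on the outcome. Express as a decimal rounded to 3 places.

PN ≈ 0.739

p₁ = 0.831, p₀ = 0.217.
Under exogeneity and monotonicity, PN = (p₁ − p₀) / p₁.
PN = (0.831 − 0.217) / 0.831 = 0.614 / 0.831 ≈ 0.7389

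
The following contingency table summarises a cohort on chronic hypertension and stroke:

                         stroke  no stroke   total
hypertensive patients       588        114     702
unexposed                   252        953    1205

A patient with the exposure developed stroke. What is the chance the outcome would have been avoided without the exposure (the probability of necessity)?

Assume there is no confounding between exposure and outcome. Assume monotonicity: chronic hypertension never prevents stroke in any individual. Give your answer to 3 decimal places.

PN ≈ 0.750

p₁ = P(outcome | exposed) = 588/702 = 0.83761
p₀ = P(outcome | unexposed) = 252/1205 = 0.20913
Under exogeneity and monotonicity, PN = (p₁ − p₀) / p₁.
PN = (0.83761 − 0.20913) / 0.83761 = 0.62848 / 0.83761 ≈ 0.7503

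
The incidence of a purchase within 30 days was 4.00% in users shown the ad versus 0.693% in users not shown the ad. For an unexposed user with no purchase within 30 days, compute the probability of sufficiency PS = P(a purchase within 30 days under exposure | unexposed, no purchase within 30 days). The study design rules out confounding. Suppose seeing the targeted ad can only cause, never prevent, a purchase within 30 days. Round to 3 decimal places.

PS ≈ 0.033

p₁ = 0.04, p₀ = 0.00693.
Under exogeneity and monotonicity, PS = (p₁ − p₀) / (1 − p₀).
PS = (0.04 − 0.00693) / (1 − 0.00693) = 0.03307 / 0.99307 ≈ 0.0333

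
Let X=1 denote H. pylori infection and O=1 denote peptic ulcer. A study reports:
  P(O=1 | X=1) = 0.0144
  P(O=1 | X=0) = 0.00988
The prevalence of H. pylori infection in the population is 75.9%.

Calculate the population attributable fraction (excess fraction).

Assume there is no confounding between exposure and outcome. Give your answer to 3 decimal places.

Let p₁ = 0.0144, p₀ = 0.00988.
Overall risk P(Y=1) = π·p₁ + (1−π)·p₀ = 0.759×0.0144 + 0.241×0.00988 = 0.013311.
Under exogeneity, PAF = [P(Y=1) − p₀] / P(Y=1).
PAF = (0.013311 − 0.00988) / 0.013311 ≈ 0.2577

PAF ≈ 0.258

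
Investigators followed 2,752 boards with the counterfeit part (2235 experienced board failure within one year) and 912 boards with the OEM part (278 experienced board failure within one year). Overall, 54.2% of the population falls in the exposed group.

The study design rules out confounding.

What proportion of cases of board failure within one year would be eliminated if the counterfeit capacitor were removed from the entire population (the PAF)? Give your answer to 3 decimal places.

p₁ = P(outcome | exposed) = 2235/2752 = 0.81214
p₀ = P(outcome | unexposed) = 278/912 = 0.30482
Overall risk P(Y=1) = π·p₁ + (1−π)·p₀ = 0.542×0.81214 + 0.458×0.30482 = 0.57979.
Under exogeneity, PAF = [P(Y=1) − p₀] / P(Y=1).
PAF = (0.57979 − 0.30482) / 0.57979 ≈ 0.4742

PAF ≈ 0.474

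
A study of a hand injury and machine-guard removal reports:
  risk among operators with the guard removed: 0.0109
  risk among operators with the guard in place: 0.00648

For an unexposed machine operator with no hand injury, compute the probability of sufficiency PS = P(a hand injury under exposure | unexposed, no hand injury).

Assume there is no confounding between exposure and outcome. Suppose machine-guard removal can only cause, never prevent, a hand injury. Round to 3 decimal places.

PS ≈ 0.004

Let p₁ = 0.0109, p₀ = 0.00648.
Under exogeneity and monotonicity, PS = (p₁ − p₀) / (1 − p₀).
PS = (0.0109 − 0.00648) / (1 − 0.00648) = 0.00442 / 0.99352 ≈ 0.0044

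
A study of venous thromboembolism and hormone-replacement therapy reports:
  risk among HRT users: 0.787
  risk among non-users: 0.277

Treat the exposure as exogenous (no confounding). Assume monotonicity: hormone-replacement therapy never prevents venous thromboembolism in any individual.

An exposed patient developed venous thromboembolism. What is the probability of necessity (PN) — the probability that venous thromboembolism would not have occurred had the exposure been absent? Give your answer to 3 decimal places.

PN ≈ 0.648

Let p₁ = 0.787, p₀ = 0.277.
Under exogeneity and monotonicity, PN = (p₁ − p₀) / p₁.
PN = (0.787 − 0.277) / 0.787 = 0.51 / 0.787 ≈ 0.6480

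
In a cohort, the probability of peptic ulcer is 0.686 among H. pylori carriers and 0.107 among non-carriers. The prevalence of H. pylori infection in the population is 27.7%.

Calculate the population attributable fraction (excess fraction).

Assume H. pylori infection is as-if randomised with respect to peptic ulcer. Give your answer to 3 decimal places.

PAF ≈ 0.600

Let p₁ = 0.686, p₀ = 0.107.
Overall risk P(Y=1) = π·p₁ + (1−π)·p₀ = 0.277×0.686 + 0.723×0.107 = 0.26738.
Under exogeneity, PAF = [P(Y=1) − p₀] / P(Y=1).
PAF = (0.26738 − 0.107) / 0.26738 ≈ 0.5998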